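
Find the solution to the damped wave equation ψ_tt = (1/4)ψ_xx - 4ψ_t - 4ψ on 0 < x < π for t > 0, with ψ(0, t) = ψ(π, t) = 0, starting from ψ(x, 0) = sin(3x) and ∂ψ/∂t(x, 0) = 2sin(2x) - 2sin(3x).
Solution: Substitute ψ = exp(-2t)u.
Then ψ_t = exp(-2t)(u_t - 2u), ψ_tt = exp(-2t)(u_tt - 4u_t + 4u), ψ_xx = exp(-2t)u_xx; substituting and dividing by exp(-2t), the lower-order terms cancel: u_tt = (1/4)u_xx (standard wave equation).
Data for u: u(x,0) = ψ(x,0) = sin(3x); u_t(x,0) = ψ_t(x,0) + 2ψ(x,0) = 2sin(2x). The boundary conditions carry over: u(0,t) = u(π,t) = 0.
Separating variables: u = Σ [A_n cos(ω_n t) + B_n sin(ω_n t)] sin(nx), ω_n = n/2. From ICs (B_n = velocity coefficient / ω_n): A_3=1, B_2=2.
So u(x,t) = 2sin(t)sin(2x) + sin(3x)cos(3t/2), and ψ(x,t) = exp(-2t)u(x,t).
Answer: ψ(x, t) = 2exp(-2t)sin(t)sin(2x) + exp(-2t)sin(3x)cos(3t/2)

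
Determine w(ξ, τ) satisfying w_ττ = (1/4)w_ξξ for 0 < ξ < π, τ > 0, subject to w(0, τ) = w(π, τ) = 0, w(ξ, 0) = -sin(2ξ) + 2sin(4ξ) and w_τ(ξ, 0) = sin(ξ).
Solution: Separating variables: w = Σ [A_n cos(ω_n τ) + B_n sin(ω_n τ)] sin(nξ), ω_n = n/2. From ICs (B_n = velocity coefficient / ω_n): A_2=-1, A_4=2, B_1=2.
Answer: w(ξ, τ) = 2sin(ξ)sin(τ/2) - sin(2ξ)cos(τ) + 2sin(4ξ)cos(2τ)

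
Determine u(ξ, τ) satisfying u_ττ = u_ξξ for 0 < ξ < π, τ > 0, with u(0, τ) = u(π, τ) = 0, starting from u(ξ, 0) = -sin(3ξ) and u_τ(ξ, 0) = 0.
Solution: Using separation of variables u = X(ξ)T(τ):
Eigenfunctions: sin(nξ), n = 1, 2, 3, ...
General solution: u(ξ, τ) = Σ [A_n cos(n τ) + B_n sin(n τ)] sin(nξ)
From u(ξ,0) = -sin(3ξ): A_3=-1. From u_τ(ξ,0) = 0: all B_n = 0.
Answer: u(ξ, τ) = -sin(3ξ)cos(3τ)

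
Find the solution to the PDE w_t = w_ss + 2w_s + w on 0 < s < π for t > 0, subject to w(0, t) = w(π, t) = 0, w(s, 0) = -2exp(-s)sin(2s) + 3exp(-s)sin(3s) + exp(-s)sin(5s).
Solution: Substitute w = exp(-s)u, i.e. u = exp(s)w.
By the product rule, w_s = exp(-s)(u_s - u), w_ss = exp(-s)(u_ss - 2u_s + u), w_t = exp(-s)u_t.
Substituting into the PDE and dividing by exp(-s): u_t = (u_ss - 2u_s + u) + 2(u_s - u) + u.
The lower-order terms cancel, leaving the standard heat equation u_t = u_ss.
Initial data for u: u(s,0) = exp(s)w(s,0) = -2sin(2s) + 3sin(3s) + sin(5s). The boundary conditions carry over: u(0,t) = u(π,t) = 0.
Solve for u:
  Using separation of variables u = X(s)T(t):
  Eigenfunctions: sin(ns), n = 1, 2, 3, ...
  General solution: u(s, t) = Σ c_n sin(ns) exp(-n² t)
  Matching u(s,0) = -2sin(2s) + 3sin(3s) + sin(5s) term by term: c_2=-2, c_3=3, c_5=1.
Hence u(s,t) = -2exp(-4t)sin(2s) + 3exp(-9t)sin(3s) + exp(-25t)sin(5s).
Transform back: w(s,t) = exp(-s)u(s,t).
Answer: w(s, t) = -2exp(-s)exp(-4t)sin(2s) + 3exp(-s)exp(-9t)sin(3s) + exp(-s)exp(-25t)sin(5s)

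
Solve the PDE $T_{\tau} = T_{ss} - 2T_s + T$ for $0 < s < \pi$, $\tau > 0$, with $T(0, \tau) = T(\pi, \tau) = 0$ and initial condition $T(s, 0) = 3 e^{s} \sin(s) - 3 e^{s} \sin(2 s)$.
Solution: Substitute $T = e^{s}u$.
Then $T_s = e^{s}(u_s + u)$, $T_{ss} = e^{s}(u_{ss} + 2u_s + u)$, $T_{\tau} = e^{s}u_{\tau}$; substituting and dividing by $e^{s}$, the lower-order terms cancel: $u_{\tau} = u_{ss}$ (standard heat equation).
Data for $u$: $u(s,0) = e^{-s}T(s,0) = 3 \sin(s) - 3 \sin(2 s)$. The boundary conditions carry over: $u(0,\tau) = u(\pi,\tau) = 0$.
Separating variables: $u = \sum c_n e^{-n^2\tau} \sin(ns)$. From $u(s,0) = 3 \sin(s) - 3 \sin(2 s)$: $c_1=3, c_2=-3$.
So $u(s,\tau) = 3 e^{-\tau} \sin(s) - 3 e^{-4 \tau} \sin(2 s)$, and $T(s,\tau) = e^{s}u(s,\tau)$.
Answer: $T(s, \tau) = 3 e^{-\tau} e^{s} \sin(s) - 3 e^{-4 \tau} e^{s} \sin(2 s)$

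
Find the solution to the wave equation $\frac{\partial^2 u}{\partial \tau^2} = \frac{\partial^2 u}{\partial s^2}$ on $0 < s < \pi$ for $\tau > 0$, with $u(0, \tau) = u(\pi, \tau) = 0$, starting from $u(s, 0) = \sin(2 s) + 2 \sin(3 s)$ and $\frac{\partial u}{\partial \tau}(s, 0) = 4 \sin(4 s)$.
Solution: Separating variables: $u = \sum [A_n \cos(\omega_n \tau) + B_n \sin(\omega_n \tau)] \sin(ns)$, $\omega_n = n$. From ICs ($B_n$ = velocity coefficient / $\omega_n$): $A_2=1, A_3=2, B_4=1$.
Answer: $u(s, \tau) = \sin(4 \tau) \sin(4 s) + \sin(2 s) \cos(2 \tau) + 2 \sin(3 s) \cos(3 \tau)$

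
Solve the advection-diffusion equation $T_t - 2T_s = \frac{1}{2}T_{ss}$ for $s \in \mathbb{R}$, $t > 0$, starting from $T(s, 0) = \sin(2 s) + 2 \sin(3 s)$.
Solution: Moving frame: $\eta = s + 2t$, $\sigma = t$, $T = u(\eta,\sigma)$, so $T_t = u_{\sigma} + 2u_{\eta}$ and $T_{ss} = u_{\eta\eta}$.
Hence $T_t - 2T_s = u_{\sigma}$ and the PDE becomes the heat equation $u_{\sigma} = \frac{1}{2}u_{\eta\eta}$ on $\eta \in \mathbb{R}$.
Initial data: $u(\eta,0) = T(\eta,0) = \sin(2 \eta) + 2 \sin(3 \eta)$. Each mode $\sin(n\eta)$ decays as $e^{-n^2\sigma/2}$ on $\mathbb{R}$, so $u(\eta,\sigma) = \sum c_n e^{-n^2\sigma/2} \sin(n\eta)$ with $c_2=1, c_3=2$: $u(\eta,\sigma) = e^{-2 \sigma} \sin(2 \eta) + 2 e^{-9 \sigma/2} \sin(3 \eta)$.
Substituting back: $T(s,t) = u(s + 2t, t)$.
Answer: $T(s, t) = e^{-2 t} \sin(2 s + 4 t) + 2 e^{-9 t/2} \sin(3 s + 6 t)$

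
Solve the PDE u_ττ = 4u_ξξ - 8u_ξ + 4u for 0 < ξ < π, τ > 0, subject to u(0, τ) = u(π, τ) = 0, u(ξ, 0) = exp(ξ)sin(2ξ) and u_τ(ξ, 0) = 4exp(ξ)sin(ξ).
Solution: Substitute u = exp(ξ)w, i.e. w = exp(-ξ)u.
By the product rule, u_ξ = exp(ξ)(w_ξ + w), u_ξξ = exp(ξ)(w_ξξ + 2w_ξ + w), u_ττ = exp(ξ)w_ττ.
Substituting into the PDE and dividing by exp(ξ): w_ττ = 4(w_ξξ + 2w_ξ + w) - 8(w_ξ + w) + 4w.
The lower-order terms cancel, leaving the standard wave equation w_ττ = 4w_ξξ.
Initial data for w: w(ξ,0) = exp(-ξ)u(ξ,0) = sin(2ξ); w_τ(ξ,0) = exp(-ξ)u_τ(ξ,0) = 4sin(ξ). The boundary conditions carry over: w(0,τ) = w(π,τ) = 0.
Solve for w:
  Using separation of variables w = X(ξ)T(τ):
  Eigenfunctions: sin(nξ), n = 1, 2, 3, ...
  General solution: w(ξ, τ) = Σ [A_n cos(2n τ) + B_n sin(2n τ)] sin(nξ)
  From w(ξ,0) = sin(2ξ): A_2=1. From w_τ(ξ,0) = 4sin(ξ), using w_τ(ξ,0) = Σ ω_n B_n sin(nξ) with ω_n = 2n: B_1 = 4/2 = 2.
Hence w(ξ,τ) = 2sin(ξ)sin(2τ) + sin(2ξ)cos(4τ).
Transform back: u(ξ,τ) = exp(ξ)w(ξ,τ).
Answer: u(ξ, τ) = 2exp(ξ)sin(ξ)sin(2τ) + exp(ξ)sin(2ξ)cos(4τ)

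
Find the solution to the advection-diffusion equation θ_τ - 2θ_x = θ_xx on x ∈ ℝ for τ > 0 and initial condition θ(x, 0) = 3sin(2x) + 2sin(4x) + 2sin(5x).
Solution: Moving frame: η = x + 2τ, σ = τ, θ = u(η,σ), so θ_τ = u_σ + 2u_η and θ_xx = u_ηη.
Hence θ_τ - 2θ_x = u_σ and the PDE becomes the heat equation u_σ = u_ηη on η ∈ ℝ.
Initial data: u(η,0) = θ(η,0) = 3sin(2η) + 2sin(4η) + 2sin(5η). Each mode sin(nη) decays as exp(-n²σ) on ℝ, so u(η,σ) = Σ c_n exp(-n²σ) sin(nη) with c_2=3, c_4=2, c_5=2: u(η,σ) = 3exp(-4σ)sin(2η) + 2exp(-16σ)sin(4η) + 2exp(-25σ)sin(5η).
Substituting back: θ(x,τ) = u(x + 2τ, τ).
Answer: θ(x, τ) = 3exp(-4τ)sin(2x + 4τ) + 2exp(-16τ)sin(4x + 8τ) + 2exp(-25τ)sin(5x + 10τ)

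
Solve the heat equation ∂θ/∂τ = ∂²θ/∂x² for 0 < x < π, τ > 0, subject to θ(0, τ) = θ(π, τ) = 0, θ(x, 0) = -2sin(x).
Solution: Separating variables: θ = Σ c_n exp(-n²τ) sin(nx). From θ(x,0) = -2sin(x): c_1=-2.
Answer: θ(x, τ) = -2exp(-τ)sin(x)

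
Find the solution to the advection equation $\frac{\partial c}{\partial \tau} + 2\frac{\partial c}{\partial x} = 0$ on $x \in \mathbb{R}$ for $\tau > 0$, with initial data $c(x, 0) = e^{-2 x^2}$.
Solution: By characteristics ($dx/d\tau = 2$), $c(x,\tau) = f(x - 2\tau)$ with $f = c( \cdot , 0)$.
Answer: $c(x, \tau) = e^{-2 (-2 \tau + x)^2}$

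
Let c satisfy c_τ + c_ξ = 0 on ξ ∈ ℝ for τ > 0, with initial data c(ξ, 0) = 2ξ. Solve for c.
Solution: By characteristics (dξ/dτ = 1), c(ξ,τ) = f(ξ - τ) with f = c(·, 0).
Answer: c(ξ, τ) = 2ξ - 2τ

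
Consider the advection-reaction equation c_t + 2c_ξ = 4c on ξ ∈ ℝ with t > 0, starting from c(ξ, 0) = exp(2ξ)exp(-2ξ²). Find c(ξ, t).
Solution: Substitute c = exp(2ξ)u.
Then c_ξ = exp(2ξ)(u_ξ + 2u), c_t = exp(2ξ)u_t; substituting and dividing by exp(2ξ), the lower-order terms cancel: u_t + 2u_ξ = 0 (standard advection equation).
Data for u: u(ξ,0) = exp(-2ξ)c(ξ,0) = exp(-2ξ²).
By characteristics (dξ/dt = 2), u(ξ,t) = f(ξ - 2t) with f = u(·, 0).
So u(ξ,t) = exp(-2(-2t + ξ)²), and c(ξ,t) = exp(2ξ)u(ξ,t).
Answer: c(ξ, t) = exp(2ξ)exp(-2(-2t + ξ)²)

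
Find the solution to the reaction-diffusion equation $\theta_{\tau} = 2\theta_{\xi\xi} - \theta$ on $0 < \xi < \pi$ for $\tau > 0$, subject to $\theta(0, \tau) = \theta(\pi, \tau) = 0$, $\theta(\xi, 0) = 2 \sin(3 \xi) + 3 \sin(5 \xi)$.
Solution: Substitute $\theta = e^{-\tau}u$.
Then $\theta_{\tau} = e^{-\tau}(u_{\tau} - u)$, $\theta_{\xi\xi} = e^{-\tau}u_{\xi\xi}$; substituting and dividing by $e^{-\tau}$, the lower-order terms cancel: $u_{\tau} = 2u_{\xi\xi}$ (standard heat equation).
Data for $u$: $u(\xi,0) = \theta(\xi,0) = 2 \sin(3 \xi) + 3 \sin(5 \xi)$. The boundary conditions carry over: $u(0,\tau) = u(\pi,\tau) = 0$.
Separating variables: $u = \sum c_n e^{-2n^2\tau} \sin(n\xi)$. From $u(\xi,0) = 2 \sin(3 \xi) + 3 \sin(5 \xi)$: $c_3=2, c_5=3$.
So $u(\xi,\tau) = 2 e^{-18 \tau} \sin(3 \xi) + 3 e^{-50 \tau} \sin(5 \xi)$, and $\theta(\xi,\tau) = e^{-\tau}u(\xi,\tau)$.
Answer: $\theta(\xi, \tau) = 2 e^{-19 \tau} \sin(3 \xi) + 3 e^{-51 \tau} \sin(5 \xi)$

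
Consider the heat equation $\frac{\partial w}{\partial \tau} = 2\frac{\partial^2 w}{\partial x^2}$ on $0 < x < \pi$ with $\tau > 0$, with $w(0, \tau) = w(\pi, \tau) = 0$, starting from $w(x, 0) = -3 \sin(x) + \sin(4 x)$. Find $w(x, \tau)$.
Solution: Using separation of variables $w = X(x)T(\tau)$:
Eigenfunctions: $\sin(nx)$, $n = 1, 2, 3, \ldots$
General solution: $w(x, \tau) = \sum c_n \sin(nx) e^{-2n^2 \tau}$
Matching $w(x,0) = -3 \sin(x) + \sin(4 x)$ term by term: $c_1=-3, c_4=1$.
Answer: $w(x, \tau) = -3 e^{-2 \tau} \sin(x) + e^{-32 \tau} \sin(4 x)$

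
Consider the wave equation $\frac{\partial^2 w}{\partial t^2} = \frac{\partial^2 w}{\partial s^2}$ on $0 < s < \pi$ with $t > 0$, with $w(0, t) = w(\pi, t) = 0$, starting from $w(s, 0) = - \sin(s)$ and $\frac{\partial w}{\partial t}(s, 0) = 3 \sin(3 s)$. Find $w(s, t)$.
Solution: Using separation of variables $w = X(s)T(t)$:
Eigenfunctions: $\sin(ns)$, $n = 1, 2, 3, \ldots$
General solution: $w(s, t) = \sum [A_n \cos(n t) + B_n \sin(n t)] \sin(ns)$
From $w(s,0) = - \sin(s)$: $A_1=-1$. From $w_t(s,0) = 3 \sin(3 s)$, using $w_t(s,0) = \sum \omega_n B_n \sin(ns)$ with $\omega_n = n$: $B_3 = 3/3 = 1$.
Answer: $w(s, t) = - \sin(s) \cos(t) + \sin(3 s) \sin(3 t)$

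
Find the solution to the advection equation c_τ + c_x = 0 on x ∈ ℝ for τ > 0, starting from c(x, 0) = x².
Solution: By characteristics (dx/dτ = 1), c(x,τ) = f(x - τ) with f = c(·, 0).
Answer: c(x, τ) = x² - 2xτ + τ²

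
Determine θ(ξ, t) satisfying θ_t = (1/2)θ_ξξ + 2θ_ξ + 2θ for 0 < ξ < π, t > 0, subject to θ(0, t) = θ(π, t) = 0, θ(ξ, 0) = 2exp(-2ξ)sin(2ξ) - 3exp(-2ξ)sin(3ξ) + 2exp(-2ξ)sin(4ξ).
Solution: Substitute θ = exp(-2ξ)u.
Then θ_ξ = exp(-2ξ)(u_ξ - 2u), θ_ξξ = exp(-2ξ)(u_ξξ - 4u_ξ + 4u), θ_t = exp(-2ξ)u_t; substituting and dividing by exp(-2ξ), the lower-order terms cancel: u_t = (1/2)u_ξξ (standard heat equation).
Data for u: u(ξ,0) = exp(2ξ)θ(ξ,0) = 2sin(2ξ) - 3sin(3ξ) + 2sin(4ξ). The boundary conditions carry over: u(0,t) = u(π,t) = 0.
Separating variables: u = Σ c_n exp(-n²t/2) sin(nξ). From u(ξ,0) = 2sin(2ξ) - 3sin(3ξ) + 2sin(4ξ): c_2=2, c_3=-3, c_4=2.
So u(ξ,t) = 2exp(-2t)sin(2ξ) + 2exp(-8t)sin(4ξ) - 3exp(-9t/2)sin(3ξ), and θ(ξ,t) = exp(-2ξ)u(ξ,t).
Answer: θ(ξ, t) = 2exp(-2t)exp(-2ξ)sin(2ξ) + 2exp(-8t)exp(-2ξ)sin(4ξ) - 3exp(-9t/2)exp(-2ξ)sin(3ξ)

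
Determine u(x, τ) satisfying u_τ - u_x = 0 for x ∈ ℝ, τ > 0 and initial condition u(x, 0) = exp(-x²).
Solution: By characteristics (dx/dτ = -1), u(x,τ) = f(x + τ) with f = u(·, 0).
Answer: u(x, τ) = exp(-(x + τ)²)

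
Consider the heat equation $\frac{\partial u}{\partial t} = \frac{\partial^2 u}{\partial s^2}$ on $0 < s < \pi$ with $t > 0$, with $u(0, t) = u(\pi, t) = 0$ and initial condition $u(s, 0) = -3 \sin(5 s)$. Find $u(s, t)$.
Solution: Using separation of variables $u = X(s)T(t)$:
Eigenfunctions: $\sin(ns)$, $n = 1, 2, 3, \ldots$
General solution: $u(s, t) = \sum c_n \sin(ns) e^{-n^2 t}$
Matching $u(s,0) = -3 \sin(5 s)$ term by term: $c_5=-3$.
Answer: $u(s, t) = -3 e^{-25 t} \sin(5 s)$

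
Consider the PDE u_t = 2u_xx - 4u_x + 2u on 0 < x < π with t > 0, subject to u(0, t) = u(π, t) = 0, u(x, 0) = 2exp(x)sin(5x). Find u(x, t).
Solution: Substitute u = exp(x)w.
Then u_x = exp(x)(w_x + w), u_xx = exp(x)(w_xx + 2w_x + w), u_t = exp(x)w_t; substituting and dividing by exp(x), the lower-order terms cancel: w_t = 2w_xx (standard heat equation).
Data for w: w(x,0) = exp(-x)u(x,0) = 2sin(5x). The boundary conditions carry over: w(0,t) = w(π,t) = 0.
Separating variables: w = Σ c_n exp(-2n²t) sin(nx). From w(x,0) = 2sin(5x): c_5=2.
So w(x,t) = 2exp(-50t)sin(5x), and u(x,t) = exp(x)w(x,t).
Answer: u(x, t) = 2exp(-50t)exp(x)sin(5x)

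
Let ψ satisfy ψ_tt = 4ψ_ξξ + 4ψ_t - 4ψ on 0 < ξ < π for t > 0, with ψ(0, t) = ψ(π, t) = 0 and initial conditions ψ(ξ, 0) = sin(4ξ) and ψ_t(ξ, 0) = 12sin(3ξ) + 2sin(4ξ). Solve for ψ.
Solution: Substitute ψ = exp(2t)u, i.e. u = exp(-2t)ψ.
By the product rule, ψ_t = exp(2t)(u_t + 2u), ψ_tt = exp(2t)(u_tt + 4u_t + 4u), ψ_ξξ = exp(2t)u_ξξ.
Substituting into the PDE and dividing by exp(2t): u_tt + 4u_t + 4u = 4u_ξξ + 4(u_t + 2u) - 4u.
The lower-order terms cancel, leaving the standard wave equation u_tt = 4u_ξξ.
Initial data for u: u(ξ,0) = ψ(ξ,0) = sin(4ξ); u_t(ξ,0) = ψ_t(ξ,0) - 2ψ(ξ,0) = 12sin(3ξ). The boundary conditions carry over: u(0,t) = u(π,t) = 0.
Solve for u:
  Using separation of variables u = X(ξ)T(t):
  Eigenfunctions: sin(nξ), n = 1, 2, 3, ...
  General solution: u(ξ, t) = Σ [A_n cos(2n t) + B_n sin(2n t)] sin(nξ)
  From u(ξ,0) = sin(4ξ): A_4=1. From u_t(ξ,0) = 12sin(3ξ), using u_t(ξ,0) = Σ ω_n B_n sin(nξ) with ω_n = 2n: B_3 = 12/6 = 2.
Hence u(ξ,t) = 2sin(6t)sin(3ξ) + sin(4ξ)cos(8t).
Transform back: ψ(ξ,t) = exp(2t)u(ξ,t).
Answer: ψ(ξ, t) = 2exp(2t)sin(6t)sin(3ξ) + exp(2t)sin(4ξ)cos(8t)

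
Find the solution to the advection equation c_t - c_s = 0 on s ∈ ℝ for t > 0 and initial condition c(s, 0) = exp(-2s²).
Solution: By characteristics (ds/dt = -1), c(s,t) = f(s + t) with f = c(·, 0).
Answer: c(s, t) = exp(-2(s + t)²)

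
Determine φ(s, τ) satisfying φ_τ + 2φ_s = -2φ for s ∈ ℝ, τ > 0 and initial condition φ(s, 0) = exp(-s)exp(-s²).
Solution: Substitute φ = exp(-s)u.
Then φ_s = exp(-s)(u_s - u), φ_τ = exp(-s)u_τ; substituting and dividing by exp(-s), the lower-order terms cancel: u_τ + 2u_s = 0 (standard advection equation).
Data for u: u(s,0) = exp(s)φ(s,0) = exp(-s²).
By characteristics (ds/dτ = 2), u(s,τ) = f(s - 2τ) with f = u(·, 0).
So u(s,τ) = exp(-(s - 2τ)²), and φ(s,τ) = exp(-s)u(s,τ).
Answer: φ(s, τ) = exp(-s)exp(-(s - 2τ)²)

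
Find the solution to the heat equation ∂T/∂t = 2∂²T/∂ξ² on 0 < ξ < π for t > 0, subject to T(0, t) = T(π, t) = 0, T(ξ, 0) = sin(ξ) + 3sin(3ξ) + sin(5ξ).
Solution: Separating variables: T = Σ c_n exp(-2n²t) sin(nξ). From T(ξ,0) = sin(ξ) + 3sin(3ξ) + sin(5ξ): c_1=1, c_3=3, c_5=1.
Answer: T(ξ, t) = exp(-2t)sin(ξ) + 3exp(-18t)sin(3ξ) + exp(-50t)sin(5ξ)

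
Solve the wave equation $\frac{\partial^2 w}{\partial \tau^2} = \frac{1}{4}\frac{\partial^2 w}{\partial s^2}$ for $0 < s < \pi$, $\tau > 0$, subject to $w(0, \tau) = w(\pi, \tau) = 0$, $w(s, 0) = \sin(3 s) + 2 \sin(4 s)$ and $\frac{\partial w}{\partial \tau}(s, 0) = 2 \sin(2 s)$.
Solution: Separating variables: $w = \sum [A_n \cos(\omega_n \tau) + B_n \sin(\omega_n \tau)] \sin(ns)$, $\omega_n = n/2$. From ICs ($B_n$ = velocity coefficient / $\omega_n$): $A_3=1, A_4=2, B_2=2$.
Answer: $w(s, \tau) = 2 \sin(\tau) \sin(2 s) + \sin(3 s) \cos(3 \tau/2) + 2 \sin(4 s) \cos(2 \tau)$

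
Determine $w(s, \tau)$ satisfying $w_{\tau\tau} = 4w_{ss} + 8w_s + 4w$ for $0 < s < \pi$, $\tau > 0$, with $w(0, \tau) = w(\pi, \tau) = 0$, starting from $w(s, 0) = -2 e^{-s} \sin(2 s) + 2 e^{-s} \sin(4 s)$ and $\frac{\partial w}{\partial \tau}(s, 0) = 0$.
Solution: Substitute $w = e^{-s}u$.
Then $w_s = e^{-s}(u_s - u)$, $w_{ss} = e^{-s}(u_{ss} - 2u_s + u)$, $w_{\tau\tau} = e^{-s}u_{\tau\tau}$; substituting and dividing by $e^{-s}$, the lower-order terms cancel: $u_{\tau\tau} = 4u_{ss}$ (standard wave equation).
Data for $u$: $u(s,0) = e^{s}w(s,0) = -2 \sin(2 s) + 2 \sin(4 s)$; $u_{\tau}(s,0) = e^{s}w_{\tau}(s,0) = 0$. The boundary conditions carry over: $u(0,\tau) = u(\pi,\tau) = 0$.
Separating variables: $u = \sum [A_n \cos(\omega_n \tau) + B_n \sin(\omega_n \tau)] \sin(ns)$, $\omega_n = 2n$. From ICs: $A_2=-2, A_4=2$.
So $u(s,\tau) = -2 \sin(2 s) \cos(4 \tau) + 2 \sin(4 s) \cos(8 \tau)$, and $w(s,\tau) = e^{-s}u(s,\tau)$.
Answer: $w(s, \tau) = -2 e^{-s} \sin(2 s) \cos(4 \tau) + 2 e^{-s} \sin(4 s) \cos(8 \tau)$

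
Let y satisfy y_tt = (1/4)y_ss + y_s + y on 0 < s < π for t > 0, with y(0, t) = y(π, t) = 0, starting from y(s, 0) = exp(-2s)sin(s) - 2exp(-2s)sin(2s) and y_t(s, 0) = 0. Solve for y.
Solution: Substitute y = exp(-2s)u, i.e. u = exp(2s)y.
By the product rule, y_s = exp(-2s)(u_s - 2u), y_ss = exp(-2s)(u_ss - 4u_s + 4u), y_tt = exp(-2s)u_tt.
Substituting into the PDE and dividing by exp(-2s): u_tt = (1/4)(u_ss - 4u_s + 4u) + (u_s - 2u) + u.
The lower-order terms cancel, leaving the standard wave equation u_tt = (1/4)u_ss.
Initial data for u: u(s,0) = exp(2s)y(s,0) = sin(s) - 2sin(2s); u_t(s,0) = exp(2s)y_t(s,0) = 0. The boundary conditions carry over: u(0,t) = u(π,t) = 0.
Solve for u:
  Using separation of variables u = X(s)T(t):
  Eigenfunctions: sin(ns), n = 1, 2, 3, ...
  General solution: u(s, t) = Σ [A_n cos(n t/2) + B_n sin(n t/2)] sin(ns)
  From u(s,0) = sin(s) - 2sin(2s): A_1=1, A_2=-2. From u_t(s,0) = 0: all B_n = 0.
Hence u(s,t) = sin(s)cos(t/2) - 2sin(2s)cos(t).
Transform back: y(s,t) = exp(-2s)u(s,t).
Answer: y(s, t) = exp(-2s)sin(s)cos(t/2) - 2exp(-2s)sin(2s)cos(t)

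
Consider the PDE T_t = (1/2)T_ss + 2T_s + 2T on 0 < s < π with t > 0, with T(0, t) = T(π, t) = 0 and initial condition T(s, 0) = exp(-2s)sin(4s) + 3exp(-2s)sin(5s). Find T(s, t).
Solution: Substitute T = exp(-2s)u.
Then T_s = exp(-2s)(u_s - 2u), T_ss = exp(-2s)(u_ss - 4u_s + 4u), T_t = exp(-2s)u_t; substituting and dividing by exp(-2s), the lower-order terms cancel: u_t = (1/2)u_ss (standard heat equation).
Data for u: u(s,0) = exp(2s)T(s,0) = sin(4s) + 3sin(5s). The boundary conditions carry over: u(0,t) = u(π,t) = 0.
Separating variables: u = Σ c_n exp(-n²t/2) sin(ns). From u(s,0) = sin(4s) + 3sin(5s): c_4=1, c_5=3.
So u(s,t) = exp(-8t)sin(4s) + 3exp(-25t/2)sin(5s), and T(s,t) = exp(-2s)u(s,t).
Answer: T(s, t) = exp(-2s)exp(-8t)sin(4s) + 3exp(-2s)exp(-25t/2)sin(5s)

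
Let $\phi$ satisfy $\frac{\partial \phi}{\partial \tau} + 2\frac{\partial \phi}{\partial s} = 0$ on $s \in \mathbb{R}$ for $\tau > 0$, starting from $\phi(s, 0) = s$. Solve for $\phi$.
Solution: By method of characteristics (waves move right with speed 2):
Along characteristics $s - 2\tau =$ const, $\phi$ is constant, so $\phi(s,\tau) = f(s - 2\tau)$ with $f = \phi( \cdot , 0)$.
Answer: $\phi(s, \tau) = -2 \tau + s$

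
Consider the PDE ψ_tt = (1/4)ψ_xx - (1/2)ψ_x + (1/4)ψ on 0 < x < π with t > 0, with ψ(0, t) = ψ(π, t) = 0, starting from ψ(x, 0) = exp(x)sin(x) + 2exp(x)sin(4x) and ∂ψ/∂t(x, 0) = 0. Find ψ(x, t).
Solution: Substitute ψ = exp(x)u, i.e. u = exp(-x)ψ.
By the product rule, ψ_x = exp(x)(u_x + u), ψ_xx = exp(x)(u_xx + 2u_x + u), ψ_tt = exp(x)u_tt.
Substituting into the PDE and dividing by exp(x): u_tt = (1/4)(u_xx + 2u_x + u) - (1/2)(u_x + u) + (1/4)u.
The lower-order terms cancel, leaving the standard wave equation u_tt = (1/4)u_xx.
Initial data for u: u(x,0) = exp(-x)ψ(x,0) = sin(x) + 2sin(4x); u_t(x,0) = exp(-x)ψ_t(x,0) = 0. The boundary conditions carry over: u(0,t) = u(π,t) = 0.
Solve for u:
  Using separation of variables u = X(x)T(t):
  Eigenfunctions: sin(nx), n = 1, 2, 3, ...
  General solution: u(x, t) = Σ [A_n cos(n t/2) + B_n sin(n t/2)] sin(nx)
  From u(x,0) = sin(x) + 2sin(4x): A_1=1, A_4=2. From u_t(x,0) = 0: all B_n = 0.
Hence u(x,t) = sin(x)cos(t/2) + 2sin(4x)cos(2t).
Transform back: ψ(x,t) = exp(x)u(x,t).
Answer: ψ(x, t) = exp(x)sin(x)cos(t/2) + 2exp(x)sin(4x)cos(2t)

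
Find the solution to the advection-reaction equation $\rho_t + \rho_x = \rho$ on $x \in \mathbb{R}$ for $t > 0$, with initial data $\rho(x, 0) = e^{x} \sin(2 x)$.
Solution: Substitute $\rho = e^{x}u$, i.e. $u = e^{-x}\rho$.
By the product rule, $\rho_x = e^{x}(u_x + u)$, $\rho_t = e^{x}u_t$.
Substituting into the PDE and dividing by $e^{x}$: $u_t + (u_x + u) = u$.
The lower-order terms cancel, leaving the standard advection equation $u_t + u_x = 0$.
Initial data for $u$: $u(x,0) = e^{-x}\rho(x,0) = \sin(2 x)$.
Solve for $u$:
  By method of characteristics (waves move right with speed 1):
  Along characteristics $x - t =$ const, $u$ is constant, so $u(x,t) = f(x - t)$ with $f = u( \cdot , 0)$.
Hence $u(x,t) = - \sin(2 t - 2 x)$.
Transform back: $\rho(x,t) = e^{x}u(x,t)$.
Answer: $\rho(x, t) = - e^{x} \sin(2 t - 2 x)$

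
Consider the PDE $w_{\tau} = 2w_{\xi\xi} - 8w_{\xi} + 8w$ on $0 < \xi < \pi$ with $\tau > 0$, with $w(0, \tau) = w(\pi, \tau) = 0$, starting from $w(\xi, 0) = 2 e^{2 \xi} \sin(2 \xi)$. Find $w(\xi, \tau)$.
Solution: Substitute $w = e^{2\xi}u$.
Then $w_{\xi} = e^{2\xi}(u_{\xi} + 2u)$, $w_{\xi\xi} = e^{2\xi}(u_{\xi\xi} + 4u_{\xi} + 4u)$, $w_{\tau} = e^{2\xi}u_{\tau}$; substituting and dividing by $e^{2\xi}$, the lower-order terms cancel: $u_{\tau} = 2u_{\xi\xi}$ (standard heat equation).
Data for $u$: $u(\xi,0) = e^{-2\xi}w(\xi,0) = 2 \sin(2 \xi)$. The boundary conditions carry over: $u(0,\tau) = u(\pi,\tau) = 0$.
Separating variables: $u = \sum c_n e^{-2n^2\tau} \sin(n\xi)$. From $u(\xi,0) = 2 \sin(2 \xi)$: $c_2=2$.
So $u(\xi,\tau) = 2 e^{-8 \tau} \sin(2 \xi)$, and $w(\xi,\tau) = e^{2\xi}u(\xi,\tau)$.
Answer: $w(\xi, \tau) = 2 e^{-8 \tau} e^{2 \xi} \sin(2 \xi)$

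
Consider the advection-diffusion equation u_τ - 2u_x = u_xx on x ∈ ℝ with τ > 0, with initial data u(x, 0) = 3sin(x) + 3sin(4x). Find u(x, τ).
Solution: Moving frame: η = x + 2τ, σ = τ, u = w(η,σ), so u_τ = w_σ + 2w_η and u_xx = w_ηη.
Hence u_τ - 2u_x = w_σ and the PDE becomes the heat equation w_σ = w_ηη on η ∈ ℝ.
Initial data: w(η,0) = u(η,0) = 3sin(η) + 3sin(4η). Each mode sin(nη) decays as exp(-n²σ) on ℝ, so w(η,σ) = Σ c_n exp(-n²σ) sin(nη) with c_1=3, c_4=3: w(η,σ) = 3exp(-σ)sin(η) + 3exp(-16σ)sin(4η).
Substituting back: u(x,τ) = w(x + 2τ, τ).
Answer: u(x, τ) = 3exp(-τ)sin(x + 2τ) + 3exp(-16τ)sin(4x + 8τ)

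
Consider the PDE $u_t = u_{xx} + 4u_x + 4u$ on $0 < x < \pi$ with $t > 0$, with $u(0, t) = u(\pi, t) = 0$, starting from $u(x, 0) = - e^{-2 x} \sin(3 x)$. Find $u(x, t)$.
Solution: Substitute $u = e^{-2x}w$, i.e. $w = e^{2x}u$.
By the product rule, $u_x = e^{-2x}(w_x - 2w)$, $u_{xx} = e^{-2x}(w_{xx} - 4w_x + 4w)$, $u_t = e^{-2x}w_t$.
Substituting into the PDE and dividing by $e^{-2x}$: $w_t = (w_{xx} - 4w_x + 4w) + 4(w_x - 2w) + 4w$.
The lower-order terms cancel, leaving the standard heat equation $w_t = w_{xx}$.
Initial data for $w$: $w(x,0) = e^{2x}u(x,0) = - \sin(3 x)$. The boundary conditions carry over: $w(0,t) = w(\pi,t) = 0$.
Solve for $w$:
  Using separation of variables $w = X(x)T(t)$:
  Eigenfunctions: $\sin(nx)$, $n = 1, 2, 3, \ldots$
  General solution: $w(x, t) = \sum c_n \sin(nx) e^{-n^2 t}$
  Matching $w(x,0) = - \sin(3 x)$ term by term: $c_3=-1$.
Hence $w(x,t) = - e^{-9 t} \sin(3 x)$.
Transform back: $u(x,t) = e^{-2x}w(x,t)$.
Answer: $u(x, t) = - e^{-9 t} e^{-2 x} \sin(3 x)$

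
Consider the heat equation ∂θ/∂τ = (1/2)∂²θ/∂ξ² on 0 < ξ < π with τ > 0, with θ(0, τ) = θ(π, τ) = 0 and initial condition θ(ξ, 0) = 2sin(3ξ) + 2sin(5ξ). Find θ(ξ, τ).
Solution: Using separation of variables θ = X(ξ)G(τ):
Eigenfunctions: sin(nξ), n = 1, 2, 3, ...
General solution: θ(ξ, τ) = Σ c_n sin(nξ) exp(-n² τ/2)
Matching θ(ξ,0) = 2sin(3ξ) + 2sin(5ξ) term by term: c_3=2, c_5=2.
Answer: θ(ξ, τ) = 2exp(-9τ/2)sin(3ξ) + 2exp(-25τ/2)sin(5ξ)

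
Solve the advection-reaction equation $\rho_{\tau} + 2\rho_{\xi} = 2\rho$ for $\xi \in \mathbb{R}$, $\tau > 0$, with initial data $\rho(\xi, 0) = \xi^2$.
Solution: Substitute $\rho = e^{2\tau}u$, i.e. $u = e^{-2\tau}\rho$.
By the product rule, $\rho_{\tau} = e^{2\tau}(u_{\tau} + 2u)$, $\rho_{\xi} = e^{2\tau}u_{\xi}$.
Substituting into the PDE and dividing by $e^{2\tau}$: $u_{\tau} + 2u + 2u_{\xi} = 2u$.
The lower-order terms cancel, leaving the standard advection equation $u_{\tau} + 2u_{\xi} = 0$.
Initial data for $u$: $u(\xi,0) = \rho(\xi,0) = \xi^2$.
Solve for $u$:
  By method of characteristics (waves move right with speed 2):
  Along characteristics $\xi - 2\tau =$ const, $u$ is constant, so $u(\xi,\tau) = f(\xi - 2\tau)$ with $f = u( \cdot , 0)$.
Hence $u(\xi,\tau) = \xi^2 - 4 \xi \tau + 4 \tau^2$.
Transform back: $\rho(\xi,\tau) = e^{2\tau}u(\xi,\tau)$.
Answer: $\rho(\xi, \tau) = 4 \tau^2 e^{2 \tau} - 4 \tau \xi e^{2 \tau} + \xi^2 e^{2 \tau}$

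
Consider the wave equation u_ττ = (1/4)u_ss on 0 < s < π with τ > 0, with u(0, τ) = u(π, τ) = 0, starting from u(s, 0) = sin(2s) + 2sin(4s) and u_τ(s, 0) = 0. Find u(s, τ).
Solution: Using separation of variables u = X(s)T(τ):
Eigenfunctions: sin(ns), n = 1, 2, 3, ...
General solution: u(s, τ) = Σ [A_n cos(n τ/2) + B_n sin(n τ/2)] sin(ns)
From u(s,0) = sin(2s) + 2sin(4s): A_2=1, A_4=2. From u_τ(s,0) = 0: all B_n = 0.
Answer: u(s, τ) = sin(2s)cos(τ) + 2sin(4s)cos(2τ)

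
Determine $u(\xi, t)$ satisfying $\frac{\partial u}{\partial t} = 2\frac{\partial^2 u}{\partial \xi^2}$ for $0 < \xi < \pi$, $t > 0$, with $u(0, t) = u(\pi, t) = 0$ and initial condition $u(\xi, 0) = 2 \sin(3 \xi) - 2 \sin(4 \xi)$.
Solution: Separating variables: $u = \sum c_n e^{-2n^2t} \sin(n\xi)$. From $u(\xi,0) = 2 \sin(3 \xi) - 2 \sin(4 \xi)$: $c_3=2, c_4=-2$.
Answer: $u(\xi, t) = 2 e^{-18 t} \sin(3 \xi) - 2 e^{-32 t} \sin(4 \xi)$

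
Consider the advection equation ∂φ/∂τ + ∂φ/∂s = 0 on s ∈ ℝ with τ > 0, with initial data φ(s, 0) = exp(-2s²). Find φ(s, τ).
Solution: By method of characteristics (waves move right with speed 1):
Along characteristics s - τ = const, φ is constant, so φ(s,τ) = f(s - τ) with f = φ(·, 0).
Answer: φ(s, τ) = exp(-2(s - τ)²)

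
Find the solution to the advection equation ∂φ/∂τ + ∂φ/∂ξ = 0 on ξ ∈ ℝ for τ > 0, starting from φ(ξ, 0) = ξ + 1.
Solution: By characteristics (dξ/dτ = 1), φ(ξ,τ) = f(ξ - τ) with f = φ(·, 0).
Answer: φ(ξ, τ) = ξ - τ + 1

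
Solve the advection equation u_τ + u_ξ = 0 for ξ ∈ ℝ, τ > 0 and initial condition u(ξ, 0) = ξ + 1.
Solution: By characteristics (dξ/dτ = 1), u(ξ,τ) = f(ξ - τ) with f = u(·, 0).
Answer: u(ξ, τ) = ξ - τ + 1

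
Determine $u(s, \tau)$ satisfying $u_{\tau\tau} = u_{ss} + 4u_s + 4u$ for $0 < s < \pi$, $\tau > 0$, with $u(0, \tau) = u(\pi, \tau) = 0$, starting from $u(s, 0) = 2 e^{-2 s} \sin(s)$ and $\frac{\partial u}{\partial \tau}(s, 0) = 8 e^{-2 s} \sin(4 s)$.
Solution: Substitute $u = e^{-2s}w$.
Then $u_s = e^{-2s}(w_s - 2w)$, $u_{ss} = e^{-2s}(w_{ss} - 4w_s + 4w)$, $u_{\tau\tau} = e^{-2s}w_{\tau\tau}$; substituting and dividing by $e^{-2s}$, the lower-order terms cancel: $w_{\tau\tau} = w_{ss}$ (standard wave equation).
Data for $w$: $w(s,0) = e^{2s}u(s,0) = 2 \sin(s)$; $w_{\tau}(s,0) = e^{2s}u_{\tau}(s,0) = 8 \sin(4 s)$. The boundary conditions carry over: $w(0,\tau) = w(\pi,\tau) = 0$.
Separating variables: $w = \sum [A_n \cos(\omega_n \tau) + B_n \sin(\omega_n \tau)] \sin(ns)$, $\omega_n = n$. From ICs ($B_n$ = velocity coefficient / $\omega_n$): $A_1=2, B_4=2$.
So $w(s,\tau) = 2 \sin(s) \cos(\tau) + 2 \sin(4 s) \sin(4 \tau)$, and $u(s,\tau) = e^{-2s}w(s,\tau)$.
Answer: $u(s, \tau) = 2 e^{-2 s} \sin(4 \tau) \sin(4 s) + 2 e^{-2 s} \sin(s) \cos(\tau)$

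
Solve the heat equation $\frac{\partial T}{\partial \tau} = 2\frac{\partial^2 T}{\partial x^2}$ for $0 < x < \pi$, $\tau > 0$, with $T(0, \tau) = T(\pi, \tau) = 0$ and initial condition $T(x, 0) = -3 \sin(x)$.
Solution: Separating variables: $T = \sum c_n e^{-2n^2\tau} \sin(nx)$. From $T(x,0) = -3 \sin(x)$: $c_1=-3$.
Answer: $T(x, \tau) = -3 e^{-2 \tau} \sin(x)$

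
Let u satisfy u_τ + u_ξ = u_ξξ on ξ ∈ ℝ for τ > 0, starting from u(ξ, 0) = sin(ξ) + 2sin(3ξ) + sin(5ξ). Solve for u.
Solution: Change to a moving frame: let η = ξ - τ, σ = τ and write u(ξ,τ) = w(η,σ).
By the chain rule u_τ = w_σ - w_η, u_ξ = w_η, u_ξξ = w_ηη.
Then u_τ + u_ξ = w_σ: the advection term cancels and the PDE becomes the heat equation w_σ = w_ηη on η ∈ ℝ.
Initial data: w(η,0) = u(η,0) = sin(η) + 2sin(3η) + sin(5η).
On η ∈ ℝ each mode satisfies (sin(nη))″ = -n² sin(nη), so exp(-n²σ) sin(nη) solves the heat equation; by superposition w(η,σ) = Σ c_n exp(-n²σ) sin(nη).
Reading off the coefficients: c_1=1, c_3=2, c_5=1, so w(η,σ) = exp(-σ)sin(η) + 2exp(-9σ)sin(3η) + exp(-25σ)sin(5η).
Substituting back η = ξ - τ, σ = τ: u(ξ,τ) = w(ξ - τ, τ).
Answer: u(ξ, τ) = exp(-τ)sin(ξ - τ) + 2exp(-9τ)sin(3ξ - 3τ) + exp(-25τ)sin(5ξ - 5τ)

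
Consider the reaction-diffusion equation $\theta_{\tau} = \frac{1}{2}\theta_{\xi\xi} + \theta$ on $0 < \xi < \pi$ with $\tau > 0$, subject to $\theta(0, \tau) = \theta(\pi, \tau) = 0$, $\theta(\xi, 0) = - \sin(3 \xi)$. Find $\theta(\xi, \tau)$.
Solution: Substitute $\theta = e^{\tau}u$.
Then $\theta_{\tau} = e^{\tau}(u_{\tau} + u)$, $\theta_{\xi\xi} = e^{\tau}u_{\xi\xi}$; substituting and dividing by $e^{\tau}$, the lower-order terms cancel: $u_{\tau} = \frac{1}{2}u_{\xi\xi}$ (standard heat equation).
Data for $u$: $u(\xi,0) = \theta(\xi,0) = - \sin(3 \xi)$. The boundary conditions carry over: $u(0,\tau) = u(\pi,\tau) = 0$.
Separating variables: $u = \sum c_n e^{-n^2\tau/2} \sin(n\xi)$. From $u(\xi,0) = - \sin(3 \xi)$: $c_3=-1$.
So $u(\xi,\tau) = - e^{-9 \tau/2} \sin(3 \xi)$, and $\theta(\xi,\tau) = e^{\tau}u(\xi,\tau)$.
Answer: $\theta(\xi, \tau) = - e^{-7 \tau/2} \sin(3 \xi)$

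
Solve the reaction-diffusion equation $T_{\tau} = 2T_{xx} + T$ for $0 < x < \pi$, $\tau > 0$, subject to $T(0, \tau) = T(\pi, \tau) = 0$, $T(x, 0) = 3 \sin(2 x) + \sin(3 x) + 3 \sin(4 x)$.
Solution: Substitute $T = e^{\tau}u$.
Then $T_{\tau} = e^{\tau}(u_{\tau} + u)$, $T_{xx} = e^{\tau}u_{xx}$; substituting and dividing by $e^{\tau}$, the lower-order terms cancel: $u_{\tau} = 2u_{xx}$ (standard heat equation).
Data for $u$: $u(x,0) = T(x,0) = 3 \sin(2 x) + \sin(3 x) + 3 \sin(4 x)$. The boundary conditions carry over: $u(0,\tau) = u(\pi,\tau) = 0$.
Separating variables: $u = \sum c_n e^{-2n^2\tau} \sin(nx)$. From $u(x,0) = 3 \sin(2 x) + \sin(3 x) + 3 \sin(4 x)$: $c_2=3, c_3=1, c_4=3$.
So $u(x,\tau) = 3 e^{-8 \tau} \sin(2 x) + e^{-18 \tau} \sin(3 x) + 3 e^{-32 \tau} \sin(4 x)$, and $T(x,\tau) = e^{\tau}u(x,\tau)$.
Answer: $T(x, \tau) = 3 e^{-7 \tau} \sin(2 x) + e^{-17 \tau} \sin(3 x) + 3 e^{-31 \tau} \sin(4 x)$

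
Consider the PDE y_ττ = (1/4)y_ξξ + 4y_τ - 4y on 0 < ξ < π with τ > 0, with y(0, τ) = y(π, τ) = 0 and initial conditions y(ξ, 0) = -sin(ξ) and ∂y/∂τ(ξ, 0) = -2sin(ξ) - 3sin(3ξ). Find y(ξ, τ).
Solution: Substitute y = exp(2τ)u.
Then y_τ = exp(2τ)(u_τ + 2u), y_ττ = exp(2τ)(u_ττ + 4u_τ + 4u), y_ξξ = exp(2τ)u_ξξ; substituting and dividing by exp(2τ), the lower-order terms cancel: u_ττ = (1/4)u_ξξ (standard wave equation).
Data for u: u(ξ,0) = y(ξ,0) = -sin(ξ); u_τ(ξ,0) = y_τ(ξ,0) - 2y(ξ,0) = -3sin(3ξ). The boundary conditions carry over: u(0,τ) = u(π,τ) = 0.
Separating variables: u = Σ [A_n cos(ω_n τ) + B_n sin(ω_n τ)] sin(nξ), ω_n = n/2. From ICs (B_n = velocity coefficient / ω_n): A_1=-1, B_3=-2.
So u(ξ,τ) = -sin(ξ)cos(τ/2) - 2sin(3ξ)sin(3τ/2), and y(ξ,τ) = exp(2τ)u(ξ,τ).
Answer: y(ξ, τ) = -exp(2τ)sin(ξ)cos(τ/2) - 2exp(2τ)sin(3ξ)sin(3τ/2)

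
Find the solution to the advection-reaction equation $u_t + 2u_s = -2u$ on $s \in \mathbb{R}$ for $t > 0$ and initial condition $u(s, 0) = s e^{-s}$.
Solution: Substitute $u = e^{-s}w$.
Then $u_s = e^{-s}(w_s - w)$, $u_t = e^{-s}w_t$; substituting and dividing by $e^{-s}$, the lower-order terms cancel: $w_t + 2w_s = 0$ (standard advection equation).
Data for $w$: $w(s,0) = e^{s}u(s,0) = s$.
By characteristics ($ds/dt = 2$), $w(s,t) = f(s - 2t)$ with $f = w( \cdot , 0)$.
So $w(s,t) = s - 2 t$, and $u(s,t) = e^{-s}w(s,t)$.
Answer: $u(s, t) = s e^{-s} - 2 t e^{-s}$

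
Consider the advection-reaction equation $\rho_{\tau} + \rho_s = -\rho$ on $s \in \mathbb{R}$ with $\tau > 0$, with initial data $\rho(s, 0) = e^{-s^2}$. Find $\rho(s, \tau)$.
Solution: Substitute $\rho = e^{-\tau}u$, i.e. $u = e^{\tau}\rho$.
By the product rule, $\rho_{\tau} = e^{-\tau}(u_{\tau} - u)$, $\rho_s = e^{-\tau}u_s$.
Substituting into the PDE and dividing by $e^{-\tau}$: $u_{\tau} - u + u_s = -u$.
The lower-order terms cancel, leaving the standard advection equation $u_{\tau} + u_s = 0$.
Initial data for $u$: $u(s,0) = \rho(s,0) = e^{-s^2}$.
Solve for $u$:
  By method of characteristics (waves move right with speed 1):
  Along characteristics $s - \tau =$ const, $u$ is constant, so $u(s,\tau) = f(s - \tau)$ with $f = u( \cdot , 0)$.
Hence $u(s,\tau) = e^{-(s - \tau)^2}$.
Transform back: $\rho(s,\tau) = e^{-\tau}u(s,\tau)$.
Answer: $\rho(s, \tau) = e^{-\tau} e^{-(-\tau + s)^2}$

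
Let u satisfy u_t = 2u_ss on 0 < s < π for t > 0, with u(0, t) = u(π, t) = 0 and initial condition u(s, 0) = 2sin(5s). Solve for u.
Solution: Separating variables: u = Σ c_n exp(-2n²t) sin(ns). From u(s,0) = 2sin(5s): c_5=2.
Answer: u(s, t) = 2exp(-50t)sin(5s)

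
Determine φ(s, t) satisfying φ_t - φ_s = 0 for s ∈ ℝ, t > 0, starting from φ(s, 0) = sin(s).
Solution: By characteristics (ds/dt = -1), φ(s,t) = f(s + t) with f = φ(·, 0).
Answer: φ(s, t) = sin(s + t)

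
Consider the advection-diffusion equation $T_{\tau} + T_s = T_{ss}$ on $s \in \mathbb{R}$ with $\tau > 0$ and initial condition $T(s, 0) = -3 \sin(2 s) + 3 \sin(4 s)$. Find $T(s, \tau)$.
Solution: Moving frame: $\eta = s - \tau$, $\sigma = \tau$, $T = u(\eta,\sigma)$, so $T_{\tau} = u_{\sigma} - u_{\eta}$ and $T_{ss} = u_{\eta\eta}$.
Hence $T_{\tau} + T_s = u_{\sigma}$ and the PDE becomes the heat equation $u_{\sigma} = u_{\eta\eta}$ on $\eta \in \mathbb{R}$.
Initial data: $u(\eta,0) = T(\eta,0) = -3 \sin(2 \eta) + 3 \sin(4 \eta)$. Each mode $\sin(n\eta)$ decays as $e^{-n^2\sigma}$ on $\mathbb{R}$, so $u(\eta,\sigma) = \sum c_n e^{-n^2\sigma} \sin(n\eta)$ with $c_2=-3, c_4=3$: $u(\eta,\sigma) = -3 e^{-4 \sigma} \sin(2 \eta) + 3 e^{-16 \sigma} \sin(4 \eta)$.
Substituting back: $T(s,\tau) = u(s - \tau, \tau)$.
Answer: $T(s, \tau) = 3 e^{-4 \tau} \sin(2 \tau - 2 s) - 3 e^{-16 \tau} \sin(4 \tau - 4 s)$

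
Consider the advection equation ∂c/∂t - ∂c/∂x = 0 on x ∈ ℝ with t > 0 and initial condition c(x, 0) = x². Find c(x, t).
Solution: By characteristics (dx/dt = -1), c(x,t) = f(x + t) with f = c(·, 0).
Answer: c(x, t) = t² + 2tx + x²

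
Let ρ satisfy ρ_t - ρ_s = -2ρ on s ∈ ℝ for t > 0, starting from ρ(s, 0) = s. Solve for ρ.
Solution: Substitute ρ = exp(-2t)u, i.e. u = exp(2t)ρ.
By the product rule, ρ_t = exp(-2t)(u_t - 2u), ρ_s = exp(-2t)u_s.
Substituting into the PDE and dividing by exp(-2t): u_t - 2u - u_s = -2u.
The lower-order terms cancel, leaving the standard advection equation u_t - u_s = 0.
Initial data for u: u(s,0) = ρ(s,0) = s.
Solve for u:
  By method of characteristics (waves move left with speed 1):
  Along characteristics s + t = const, u is constant, so u(s,t) = f(s + t) with f = u(·, 0).
Hence u(s,t) = s + t.
Transform back: ρ(s,t) = exp(-2t)u(s,t).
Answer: ρ(s, t) = sexp(-2t) + texp(-2t)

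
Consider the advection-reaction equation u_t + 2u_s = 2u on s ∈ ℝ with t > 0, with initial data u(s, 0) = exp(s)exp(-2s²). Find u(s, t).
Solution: Substitute u = exp(s)w.
Then u_s = exp(s)(w_s + w), u_t = exp(s)w_t; substituting and dividing by exp(s), the lower-order terms cancel: w_t + 2w_s = 0 (standard advection equation).
Data for w: w(s,0) = exp(-s)u(s,0) = exp(-2s²).
By characteristics (ds/dt = 2), w(s,t) = f(s - 2t) with f = w(·, 0).
So w(s,t) = exp(-2(s - 2t)²), and u(s,t) = exp(s)w(s,t).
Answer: u(s, t) = exp(s)exp(-2(s - 2t)²)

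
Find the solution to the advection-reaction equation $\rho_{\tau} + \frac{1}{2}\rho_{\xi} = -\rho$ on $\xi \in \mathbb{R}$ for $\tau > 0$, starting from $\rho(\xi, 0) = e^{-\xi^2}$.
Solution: Substitute $\rho = e^{-\tau}u$.
Then $\rho_{\tau} = e^{-\tau}(u_{\tau} - u)$, $\rho_{\xi} = e^{-\tau}u_{\xi}$; substituting and dividing by $e^{-\tau}$, the lower-order terms cancel: $u_{\tau} + \frac{1}{2}u_{\xi} = 0$ (standard advection equation).
Data for $u$: $u(\xi,0) = \rho(\xi,0) = e^{-\xi^2}$.
By characteristics ($d\xi/d\tau = 1/2$), $u(\xi,\tau) = f(\xi - \frac{1}{2}\tau)$ with $f = u( \cdot , 0)$.
So $u(\xi,\tau) = e^{-(\xi - \tau/2)^2}$, and $\rho(\xi,\tau) = e^{-\tau}u(\xi,\tau)$.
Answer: $\rho(\xi, \tau) = e^{-\tau} e^{-(-\tau/2 + \xi)^2}$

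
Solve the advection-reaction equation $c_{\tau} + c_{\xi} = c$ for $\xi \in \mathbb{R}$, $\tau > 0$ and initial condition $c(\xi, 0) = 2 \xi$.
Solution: Substitute $c = e^{\tau}u$, i.e. $u = e^{-\tau}c$.
By the product rule, $c_{\tau} = e^{\tau}(u_{\tau} + u)$, $c_{\xi} = e^{\tau}u_{\xi}$.
Substituting into the PDE and dividing by $e^{\tau}$: $u_{\tau} + u + u_{\xi} = u$.
The lower-order terms cancel, leaving the standard advection equation $u_{\tau} + u_{\xi} = 0$.
Initial data for $u$: $u(\xi,0) = c(\xi,0) = 2 \xi$.
Solve for $u$:
  By method of characteristics (waves move right with speed 1):
  Along characteristics $\xi - \tau =$ const, $u$ is constant, so $u(\xi,\tau) = f(\xi - \tau)$ with $f = u( \cdot , 0)$.
Hence $u(\xi,\tau) = 2 \xi - 2 \tau$.
Transform back: $c(\xi,\tau) = e^{\tau}u(\xi,\tau)$.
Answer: $c(\xi, \tau) = -2 \tau e^{\tau} + 2 \xi e^{\tau}$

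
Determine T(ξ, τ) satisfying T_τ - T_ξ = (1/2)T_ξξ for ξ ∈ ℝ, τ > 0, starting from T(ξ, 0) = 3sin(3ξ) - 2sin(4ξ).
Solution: Change to a moving frame: let η = ξ + τ, σ = τ and write T(ξ,τ) = u(η,σ).
By the chain rule T_τ = u_σ + u_η, T_ξ = u_η, T_ξξ = u_ηη.
Then T_τ - T_ξ = u_σ: the advection term cancels and the PDE becomes the heat equation u_σ = (1/2)u_ηη on η ∈ ℝ.
Initial data: u(η,0) = T(η,0) = 3sin(3η) - 2sin(4η).
On η ∈ ℝ each mode satisfies (sin(nη))″ = -n² sin(nη), so exp(-n²σ/2) sin(nη) solves the heat equation; by superposition u(η,σ) = Σ c_n exp(-n²σ/2) sin(nη).
Reading off the coefficients: c_3=3, c_4=-2, so u(η,σ) = -2exp(-8σ)sin(4η) + 3exp(-9σ/2)sin(3η).
Substituting back η = ξ + τ, σ = τ: T(ξ,τ) = u(ξ + τ, τ).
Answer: T(ξ, τ) = -2exp(-8τ)sin(4ξ + 4τ) + 3exp(-9τ/2)sin(3ξ + 3τ)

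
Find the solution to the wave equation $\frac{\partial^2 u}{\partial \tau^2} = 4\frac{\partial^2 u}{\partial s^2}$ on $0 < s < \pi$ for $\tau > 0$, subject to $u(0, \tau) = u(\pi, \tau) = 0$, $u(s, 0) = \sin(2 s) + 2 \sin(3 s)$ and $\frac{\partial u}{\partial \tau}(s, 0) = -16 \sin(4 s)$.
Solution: Separating variables: $u = \sum [A_n \cos(\omega_n \tau) + B_n \sin(\omega_n \tau)] \sin(ns)$, $\omega_n = 2n$. From ICs ($B_n$ = velocity coefficient / $\omega_n$): $A_2=1, A_3=2, B_4=-2$.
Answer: $u(s, \tau) = -2 \sin(8 \tau) \sin(4 s) + \sin(2 s) \cos(4 \tau) + 2 \sin(3 s) \cos(6 \tau)$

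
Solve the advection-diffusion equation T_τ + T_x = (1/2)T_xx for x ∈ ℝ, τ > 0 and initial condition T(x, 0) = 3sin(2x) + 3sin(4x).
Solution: Change to a moving frame: let η = x - τ, σ = τ and write T(x,τ) = u(η,σ).
By the chain rule T_τ = u_σ - u_η, T_x = u_η, T_xx = u_ηη.
Then T_τ + T_x = u_σ: the advection term cancels and the PDE becomes the heat equation u_σ = (1/2)u_ηη on η ∈ ℝ.
Initial data: u(η,0) = T(η,0) = 3sin(2η) + 3sin(4η).
On η ∈ ℝ each mode satisfies (sin(nη))″ = -n² sin(nη), so exp(-n²σ/2) sin(nη) solves the heat equation; by superposition u(η,σ) = Σ c_n exp(-n²σ/2) sin(nη).
Reading off the coefficients: c_2=3, c_4=3, so u(η,σ) = 3exp(-2σ)sin(2η) + 3exp(-8σ)sin(4η).
Substituting back η = x - τ, σ = τ: T(x,τ) = u(x - τ, τ).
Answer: T(x, τ) = 3exp(-2τ)sin(2x - 2τ) + 3exp(-8τ)sin(4x - 4τ)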